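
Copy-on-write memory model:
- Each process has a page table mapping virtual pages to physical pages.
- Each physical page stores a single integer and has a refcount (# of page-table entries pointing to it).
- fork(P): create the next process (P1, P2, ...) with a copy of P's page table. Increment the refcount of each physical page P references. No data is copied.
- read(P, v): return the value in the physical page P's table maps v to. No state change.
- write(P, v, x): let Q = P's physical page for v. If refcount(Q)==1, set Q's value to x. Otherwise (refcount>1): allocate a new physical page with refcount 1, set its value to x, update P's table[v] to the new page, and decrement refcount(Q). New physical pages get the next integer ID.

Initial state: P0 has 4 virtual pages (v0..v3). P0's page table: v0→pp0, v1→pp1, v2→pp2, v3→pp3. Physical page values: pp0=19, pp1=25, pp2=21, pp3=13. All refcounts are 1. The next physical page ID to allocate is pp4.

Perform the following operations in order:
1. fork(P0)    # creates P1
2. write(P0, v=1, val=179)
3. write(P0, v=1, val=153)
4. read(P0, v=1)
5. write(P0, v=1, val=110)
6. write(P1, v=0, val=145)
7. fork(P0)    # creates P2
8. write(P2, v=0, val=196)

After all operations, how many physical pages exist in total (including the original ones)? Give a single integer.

Answer: 7

Derivation:
Op 1: fork(P0) -> P1. 4 ppages; refcounts: pp0:2 pp1:2 pp2:2 pp3:2
Op 2: write(P0, v1, 179). refcount(pp1)=2>1 -> COPY to pp4. 5 ppages; refcounts: pp0:2 pp1:1 pp2:2 pp3:2 pp4:1
Op 3: write(P0, v1, 153). refcount(pp4)=1 -> write in place. 5 ppages; refcounts: pp0:2 pp1:1 pp2:2 pp3:2 pp4:1
Op 4: read(P0, v1) -> 153. No state change.
Op 5: write(P0, v1, 110). refcount(pp4)=1 -> write in place. 5 ppages; refcounts: pp0:2 pp1:1 pp2:2 pp3:2 pp4:1
Op 6: write(P1, v0, 145). refcount(pp0)=2>1 -> COPY to pp5. 6 ppages; refcounts: pp0:1 pp1:1 pp2:2 pp3:2 pp4:1 pp5:1
Op 7: fork(P0) -> P2. 6 ppages; refcounts: pp0:2 pp1:1 pp2:3 pp3:3 pp4:2 pp5:1
Op 8: write(P2, v0, 196). refcount(pp0)=2>1 -> COPY to pp6. 7 ppages; refcounts: pp0:1 pp1:1 pp2:3 pp3:3 pp4:2 pp5:1 pp6:1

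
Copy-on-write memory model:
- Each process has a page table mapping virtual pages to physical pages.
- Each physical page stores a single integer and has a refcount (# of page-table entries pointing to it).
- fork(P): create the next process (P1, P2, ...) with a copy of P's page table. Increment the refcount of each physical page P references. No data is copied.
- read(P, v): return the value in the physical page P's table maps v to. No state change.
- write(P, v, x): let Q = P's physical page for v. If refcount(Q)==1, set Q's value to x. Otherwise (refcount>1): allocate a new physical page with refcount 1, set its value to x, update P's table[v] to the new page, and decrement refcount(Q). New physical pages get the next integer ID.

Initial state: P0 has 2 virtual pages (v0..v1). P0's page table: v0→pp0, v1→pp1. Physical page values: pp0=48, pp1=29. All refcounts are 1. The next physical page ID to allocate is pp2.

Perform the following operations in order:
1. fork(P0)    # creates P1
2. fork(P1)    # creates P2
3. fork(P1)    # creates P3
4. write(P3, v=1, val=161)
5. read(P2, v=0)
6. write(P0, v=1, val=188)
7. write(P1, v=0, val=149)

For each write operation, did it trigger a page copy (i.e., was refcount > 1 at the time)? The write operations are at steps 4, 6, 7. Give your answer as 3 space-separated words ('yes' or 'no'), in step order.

Op 1: fork(P0) -> P1. 2 ppages; refcounts: pp0:2 pp1:2
Op 2: fork(P1) -> P2. 2 ppages; refcounts: pp0:3 pp1:3
Op 3: fork(P1) -> P3. 2 ppages; refcounts: pp0:4 pp1:4
Op 4: write(P3, v1, 161). refcount(pp1)=4>1 -> COPY to pp2. 3 ppages; refcounts: pp0:4 pp1:3 pp2:1
Op 5: read(P2, v0) -> 48. No state change.
Op 6: write(P0, v1, 188). refcount(pp1)=3>1 -> COPY to pp3. 4 ppages; refcounts: pp0:4 pp1:2 pp2:1 pp3:1
Op 7: write(P1, v0, 149). refcount(pp0)=4>1 -> COPY to pp4. 5 ppages; refcounts: pp0:3 pp1:2 pp2:1 pp3:1 pp4:1

yes yes yes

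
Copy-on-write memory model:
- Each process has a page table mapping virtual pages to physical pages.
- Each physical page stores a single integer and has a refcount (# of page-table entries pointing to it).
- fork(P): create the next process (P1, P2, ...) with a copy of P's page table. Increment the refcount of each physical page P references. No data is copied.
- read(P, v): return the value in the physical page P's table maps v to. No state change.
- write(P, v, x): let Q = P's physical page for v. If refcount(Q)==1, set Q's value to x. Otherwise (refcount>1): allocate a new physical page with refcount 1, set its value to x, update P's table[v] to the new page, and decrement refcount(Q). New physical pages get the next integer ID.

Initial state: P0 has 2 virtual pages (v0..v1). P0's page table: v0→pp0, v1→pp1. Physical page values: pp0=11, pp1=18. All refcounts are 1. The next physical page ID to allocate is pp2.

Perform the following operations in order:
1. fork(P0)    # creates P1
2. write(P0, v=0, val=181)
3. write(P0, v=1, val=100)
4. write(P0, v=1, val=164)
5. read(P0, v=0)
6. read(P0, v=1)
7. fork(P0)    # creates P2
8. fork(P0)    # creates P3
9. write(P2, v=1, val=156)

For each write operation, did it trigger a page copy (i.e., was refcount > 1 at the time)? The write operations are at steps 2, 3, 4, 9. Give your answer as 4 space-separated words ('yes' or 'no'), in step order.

Op 1: fork(P0) -> P1. 2 ppages; refcounts: pp0:2 pp1:2
Op 2: write(P0, v0, 181). refcount(pp0)=2>1 -> COPY to pp2. 3 ppages; refcounts: pp0:1 pp1:2 pp2:1
Op 3: write(P0, v1, 100). refcount(pp1)=2>1 -> COPY to pp3. 4 ppages; refcounts: pp0:1 pp1:1 pp2:1 pp3:1
Op 4: write(P0, v1, 164). refcount(pp3)=1 -> write in place. 4 ppages; refcounts: pp0:1 pp1:1 pp2:1 pp3:1
Op 5: read(P0, v0) -> 181. No state change.
Op 6: read(P0, v1) -> 164. No state change.
Op 7: fork(P0) -> P2. 4 ppages; refcounts: pp0:1 pp1:1 pp2:2 pp3:2
Op 8: fork(P0) -> P3. 4 ppages; refcounts: pp0:1 pp1:1 pp2:3 pp3:3
Op 9: write(P2, v1, 156). refcount(pp3)=3>1 -> COPY to pp4. 5 ppages; refcounts: pp0:1 pp1:1 pp2:3 pp3:2 pp4:1

yes yes no yes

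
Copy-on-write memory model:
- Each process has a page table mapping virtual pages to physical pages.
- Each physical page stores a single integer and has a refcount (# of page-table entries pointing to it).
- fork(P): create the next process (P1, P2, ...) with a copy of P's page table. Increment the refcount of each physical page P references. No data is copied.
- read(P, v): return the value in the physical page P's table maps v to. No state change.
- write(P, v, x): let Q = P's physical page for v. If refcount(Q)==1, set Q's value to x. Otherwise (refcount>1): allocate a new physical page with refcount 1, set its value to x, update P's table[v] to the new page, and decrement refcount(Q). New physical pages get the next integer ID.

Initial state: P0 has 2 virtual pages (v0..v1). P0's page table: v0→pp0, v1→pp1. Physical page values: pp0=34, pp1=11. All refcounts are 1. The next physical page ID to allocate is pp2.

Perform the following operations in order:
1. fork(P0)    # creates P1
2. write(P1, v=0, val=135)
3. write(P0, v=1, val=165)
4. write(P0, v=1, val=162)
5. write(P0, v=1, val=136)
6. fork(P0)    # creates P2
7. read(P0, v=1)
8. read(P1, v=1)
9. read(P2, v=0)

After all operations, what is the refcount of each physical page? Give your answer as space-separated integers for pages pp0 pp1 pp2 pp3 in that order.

Answer: 2 1 1 2

Derivation:
Op 1: fork(P0) -> P1. 2 ppages; refcounts: pp0:2 pp1:2
Op 2: write(P1, v0, 135). refcount(pp0)=2>1 -> COPY to pp2. 3 ppages; refcounts: pp0:1 pp1:2 pp2:1
Op 3: write(P0, v1, 165). refcount(pp1)=2>1 -> COPY to pp3. 4 ppages; refcounts: pp0:1 pp1:1 pp2:1 pp3:1
Op 4: write(P0, v1, 162). refcount(pp3)=1 -> write in place. 4 ppages; refcounts: pp0:1 pp1:1 pp2:1 pp3:1
Op 5: write(P0, v1, 136). refcount(pp3)=1 -> write in place. 4 ppages; refcounts: pp0:1 pp1:1 pp2:1 pp3:1
Op 6: fork(P0) -> P2. 4 ppages; refcounts: pp0:2 pp1:1 pp2:1 pp3:2
Op 7: read(P0, v1) -> 136. No state change.
Op 8: read(P1, v1) -> 11. No state change.
Op 9: read(P2, v0) -> 34. No state change.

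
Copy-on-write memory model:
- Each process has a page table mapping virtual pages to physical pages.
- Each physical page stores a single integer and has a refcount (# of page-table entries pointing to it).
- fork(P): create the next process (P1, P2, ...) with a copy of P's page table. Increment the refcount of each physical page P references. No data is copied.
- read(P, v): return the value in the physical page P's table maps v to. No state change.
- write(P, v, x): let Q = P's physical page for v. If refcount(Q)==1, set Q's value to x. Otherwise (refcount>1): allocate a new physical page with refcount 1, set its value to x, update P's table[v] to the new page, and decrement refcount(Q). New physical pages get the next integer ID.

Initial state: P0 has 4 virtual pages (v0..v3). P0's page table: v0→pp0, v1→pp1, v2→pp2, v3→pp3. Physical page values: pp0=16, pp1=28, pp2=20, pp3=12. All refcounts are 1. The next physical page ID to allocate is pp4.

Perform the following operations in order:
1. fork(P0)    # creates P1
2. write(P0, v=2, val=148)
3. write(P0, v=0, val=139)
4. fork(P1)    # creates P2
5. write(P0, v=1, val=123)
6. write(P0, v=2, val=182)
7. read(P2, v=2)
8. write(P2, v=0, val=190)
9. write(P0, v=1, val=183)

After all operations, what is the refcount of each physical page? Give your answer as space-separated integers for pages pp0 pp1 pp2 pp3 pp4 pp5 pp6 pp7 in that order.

Answer: 1 2 2 3 1 1 1 1

Derivation:
Op 1: fork(P0) -> P1. 4 ppages; refcounts: pp0:2 pp1:2 pp2:2 pp3:2
Op 2: write(P0, v2, 148). refcount(pp2)=2>1 -> COPY to pp4. 5 ppages; refcounts: pp0:2 pp1:2 pp2:1 pp3:2 pp4:1
Op 3: write(P0, v0, 139). refcount(pp0)=2>1 -> COPY to pp5. 6 ppages; refcounts: pp0:1 pp1:2 pp2:1 pp3:2 pp4:1 pp5:1
Op 4: fork(P1) -> P2. 6 ppages; refcounts: pp0:2 pp1:3 pp2:2 pp3:3 pp4:1 pp5:1
Op 5: write(P0, v1, 123). refcount(pp1)=3>1 -> COPY to pp6. 7 ppages; refcounts: pp0:2 pp1:2 pp2:2 pp3:3 pp4:1 pp5:1 pp6:1
Op 6: write(P0, v2, 182). refcount(pp4)=1 -> write in place. 7 ppages; refcounts: pp0:2 pp1:2 pp2:2 pp3:3 pp4:1 pp5:1 pp6:1
Op 7: read(P2, v2) -> 20. No state change.
Op 8: write(P2, v0, 190). refcount(pp0)=2>1 -> COPY to pp7. 8 ppages; refcounts: pp0:1 pp1:2 pp2:2 pp3:3 pp4:1 pp5:1 pp6:1 pp7:1
Op 9: write(P0, v1, 183). refcount(pp6)=1 -> write in place. 8 ppages; refcounts: pp0:1 pp1:2 pp2:2 pp3:3 pp4:1 pp5:1 pp6:1 pp7:1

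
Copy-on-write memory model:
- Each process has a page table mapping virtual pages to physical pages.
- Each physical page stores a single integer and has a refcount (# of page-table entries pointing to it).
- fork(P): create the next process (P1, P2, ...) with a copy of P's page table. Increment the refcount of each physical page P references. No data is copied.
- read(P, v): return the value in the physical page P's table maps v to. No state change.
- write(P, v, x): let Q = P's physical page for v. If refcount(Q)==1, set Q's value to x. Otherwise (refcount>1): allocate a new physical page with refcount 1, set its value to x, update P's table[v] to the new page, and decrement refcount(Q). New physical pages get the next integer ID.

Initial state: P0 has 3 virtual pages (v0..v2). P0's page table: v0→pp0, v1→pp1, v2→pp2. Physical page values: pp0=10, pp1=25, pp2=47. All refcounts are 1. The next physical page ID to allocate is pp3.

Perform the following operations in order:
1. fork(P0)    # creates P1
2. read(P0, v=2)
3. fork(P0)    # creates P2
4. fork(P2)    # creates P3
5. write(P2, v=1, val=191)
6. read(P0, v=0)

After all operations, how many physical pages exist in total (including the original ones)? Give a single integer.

Op 1: fork(P0) -> P1. 3 ppages; refcounts: pp0:2 pp1:2 pp2:2
Op 2: read(P0, v2) -> 47. No state change.
Op 3: fork(P0) -> P2. 3 ppages; refcounts: pp0:3 pp1:3 pp2:3
Op 4: fork(P2) -> P3. 3 ppages; refcounts: pp0:4 pp1:4 pp2:4
Op 5: write(P2, v1, 191). refcount(pp1)=4>1 -> COPY to pp3. 4 ppages; refcounts: pp0:4 pp1:3 pp2:4 pp3:1
Op 6: read(P0, v0) -> 10. No state change.

Answer: 4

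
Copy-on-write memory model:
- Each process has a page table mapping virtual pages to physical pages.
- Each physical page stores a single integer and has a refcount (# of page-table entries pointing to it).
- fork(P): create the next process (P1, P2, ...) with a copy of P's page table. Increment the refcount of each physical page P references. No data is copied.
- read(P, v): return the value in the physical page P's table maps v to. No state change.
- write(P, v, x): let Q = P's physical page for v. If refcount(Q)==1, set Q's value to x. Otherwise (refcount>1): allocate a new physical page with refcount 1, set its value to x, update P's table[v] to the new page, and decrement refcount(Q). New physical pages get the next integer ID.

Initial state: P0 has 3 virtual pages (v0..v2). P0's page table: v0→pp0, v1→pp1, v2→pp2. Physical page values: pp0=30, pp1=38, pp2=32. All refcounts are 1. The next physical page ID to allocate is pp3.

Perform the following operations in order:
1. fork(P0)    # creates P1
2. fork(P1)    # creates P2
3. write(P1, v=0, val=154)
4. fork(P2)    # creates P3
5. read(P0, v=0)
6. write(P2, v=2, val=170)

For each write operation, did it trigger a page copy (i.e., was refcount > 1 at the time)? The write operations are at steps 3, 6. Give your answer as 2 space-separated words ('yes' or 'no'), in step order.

Op 1: fork(P0) -> P1. 3 ppages; refcounts: pp0:2 pp1:2 pp2:2
Op 2: fork(P1) -> P2. 3 ppages; refcounts: pp0:3 pp1:3 pp2:3
Op 3: write(P1, v0, 154). refcount(pp0)=3>1 -> COPY to pp3. 4 ppages; refcounts: pp0:2 pp1:3 pp2:3 pp3:1
Op 4: fork(P2) -> P3. 4 ppages; refcounts: pp0:3 pp1:4 pp2:4 pp3:1
Op 5: read(P0, v0) -> 30. No state change.
Op 6: write(P2, v2, 170). refcount(pp2)=4>1 -> COPY to pp4. 5 ppages; refcounts: pp0:3 pp1:4 pp2:3 pp3:1 pp4:1

yes yes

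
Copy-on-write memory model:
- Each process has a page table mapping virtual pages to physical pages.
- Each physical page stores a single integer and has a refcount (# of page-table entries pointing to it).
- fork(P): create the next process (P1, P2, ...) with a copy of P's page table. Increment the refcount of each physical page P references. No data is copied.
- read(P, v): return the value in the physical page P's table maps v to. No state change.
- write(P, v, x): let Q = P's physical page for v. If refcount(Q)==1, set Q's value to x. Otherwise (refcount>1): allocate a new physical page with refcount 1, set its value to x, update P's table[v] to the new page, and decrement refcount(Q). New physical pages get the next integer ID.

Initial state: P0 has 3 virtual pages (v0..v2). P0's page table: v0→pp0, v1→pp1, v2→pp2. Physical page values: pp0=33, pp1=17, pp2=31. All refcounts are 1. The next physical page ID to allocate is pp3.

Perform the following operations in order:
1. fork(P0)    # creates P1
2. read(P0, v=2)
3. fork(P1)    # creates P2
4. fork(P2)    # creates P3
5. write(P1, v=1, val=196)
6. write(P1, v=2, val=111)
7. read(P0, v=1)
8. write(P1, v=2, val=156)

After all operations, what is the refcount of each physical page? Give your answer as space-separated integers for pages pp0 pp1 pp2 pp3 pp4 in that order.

Answer: 4 3 3 1 1

Derivation:
Op 1: fork(P0) -> P1. 3 ppages; refcounts: pp0:2 pp1:2 pp2:2
Op 2: read(P0, v2) -> 31. No state change.
Op 3: fork(P1) -> P2. 3 ppages; refcounts: pp0:3 pp1:3 pp2:3
Op 4: fork(P2) -> P3. 3 ppages; refcounts: pp0:4 pp1:4 pp2:4
Op 5: write(P1, v1, 196). refcount(pp1)=4>1 -> COPY to pp3. 4 ppages; refcounts: pp0:4 pp1:3 pp2:4 pp3:1
Op 6: write(P1, v2, 111). refcount(pp2)=4>1 -> COPY to pp4. 5 ppages; refcounts: pp0:4 pp1:3 pp2:3 pp3:1 pp4:1
Op 7: read(P0, v1) -> 17. No state change.
Op 8: write(P1, v2, 156). refcount(pp4)=1 -> write in place. 5 ppages; refcounts: pp0:4 pp1:3 pp2:3 pp3:1 pp4:1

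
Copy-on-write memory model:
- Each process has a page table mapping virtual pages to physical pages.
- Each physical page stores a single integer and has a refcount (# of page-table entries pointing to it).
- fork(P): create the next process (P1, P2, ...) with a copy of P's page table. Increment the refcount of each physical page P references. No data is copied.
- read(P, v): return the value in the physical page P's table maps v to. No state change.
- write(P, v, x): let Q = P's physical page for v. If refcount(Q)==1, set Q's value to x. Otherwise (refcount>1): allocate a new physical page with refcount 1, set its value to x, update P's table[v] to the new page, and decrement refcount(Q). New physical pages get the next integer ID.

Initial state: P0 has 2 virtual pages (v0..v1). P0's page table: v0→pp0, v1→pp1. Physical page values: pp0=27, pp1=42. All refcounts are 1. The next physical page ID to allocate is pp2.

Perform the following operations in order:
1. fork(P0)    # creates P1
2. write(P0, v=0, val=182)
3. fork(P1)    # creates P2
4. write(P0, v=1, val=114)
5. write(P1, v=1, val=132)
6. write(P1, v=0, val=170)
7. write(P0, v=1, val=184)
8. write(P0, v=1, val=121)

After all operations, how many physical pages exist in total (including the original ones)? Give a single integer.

Answer: 6

Derivation:
Op 1: fork(P0) -> P1. 2 ppages; refcounts: pp0:2 pp1:2
Op 2: write(P0, v0, 182). refcount(pp0)=2>1 -> COPY to pp2. 3 ppages; refcounts: pp0:1 pp1:2 pp2:1
Op 3: fork(P1) -> P2. 3 ppages; refcounts: pp0:2 pp1:3 pp2:1
Op 4: write(P0, v1, 114). refcount(pp1)=3>1 -> COPY to pp3. 4 ppages; refcounts: pp0:2 pp1:2 pp2:1 pp3:1
Op 5: write(P1, v1, 132). refcount(pp1)=2>1 -> COPY to pp4. 5 ppages; refcounts: pp0:2 pp1:1 pp2:1 pp3:1 pp4:1
Op 6: write(P1, v0, 170). refcount(pp0)=2>1 -> COPY to pp5. 6 ppages; refcounts: pp0:1 pp1:1 pp2:1 pp3:1 pp4:1 pp5:1
Op 7: write(P0, v1, 184). refcount(pp3)=1 -> write in place. 6 ppages; refcounts: pp0:1 pp1:1 pp2:1 pp3:1 pp4:1 pp5:1
Op 8: write(P0, v1, 121). refcount(pp3)=1 -> write in place. 6 ppages; refcounts: pp0:1 pp1:1 pp2:1 pp3:1 pp4:1 pp5:1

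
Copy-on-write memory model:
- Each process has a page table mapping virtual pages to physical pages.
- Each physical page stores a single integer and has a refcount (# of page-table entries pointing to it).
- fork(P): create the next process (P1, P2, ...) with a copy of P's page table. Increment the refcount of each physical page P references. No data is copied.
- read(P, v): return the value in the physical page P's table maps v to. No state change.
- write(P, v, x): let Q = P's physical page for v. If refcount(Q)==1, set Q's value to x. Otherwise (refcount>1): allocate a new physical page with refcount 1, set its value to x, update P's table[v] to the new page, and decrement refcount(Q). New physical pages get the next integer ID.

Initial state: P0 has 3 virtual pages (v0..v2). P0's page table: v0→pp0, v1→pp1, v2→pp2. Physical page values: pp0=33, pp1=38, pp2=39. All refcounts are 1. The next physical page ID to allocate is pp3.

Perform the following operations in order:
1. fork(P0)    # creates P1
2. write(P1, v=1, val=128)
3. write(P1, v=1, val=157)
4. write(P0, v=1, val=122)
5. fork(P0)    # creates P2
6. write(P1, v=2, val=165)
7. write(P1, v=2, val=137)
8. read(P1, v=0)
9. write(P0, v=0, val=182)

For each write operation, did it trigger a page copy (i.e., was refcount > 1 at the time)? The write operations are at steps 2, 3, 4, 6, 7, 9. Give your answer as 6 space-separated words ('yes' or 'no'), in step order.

Op 1: fork(P0) -> P1. 3 ppages; refcounts: pp0:2 pp1:2 pp2:2
Op 2: write(P1, v1, 128). refcount(pp1)=2>1 -> COPY to pp3. 4 ppages; refcounts: pp0:2 pp1:1 pp2:2 pp3:1
Op 3: write(P1, v1, 157). refcount(pp3)=1 -> write in place. 4 ppages; refcounts: pp0:2 pp1:1 pp2:2 pp3:1
Op 4: write(P0, v1, 122). refcount(pp1)=1 -> write in place. 4 ppages; refcounts: pp0:2 pp1:1 pp2:2 pp3:1
Op 5: fork(P0) -> P2. 4 ppages; refcounts: pp0:3 pp1:2 pp2:3 pp3:1
Op 6: write(P1, v2, 165). refcount(pp2)=3>1 -> COPY to pp4. 5 ppages; refcounts: pp0:3 pp1:2 pp2:2 pp3:1 pp4:1
Op 7: write(P1, v2, 137). refcount(pp4)=1 -> write in place. 5 ppages; refcounts: pp0:3 pp1:2 pp2:2 pp3:1 pp4:1
Op 8: read(P1, v0) -> 33. No state change.
Op 9: write(P0, v0, 182). refcount(pp0)=3>1 -> COPY to pp5. 6 ppages; refcounts: pp0:2 pp1:2 pp2:2 pp3:1 pp4:1 pp5:1

yes no no yes no yes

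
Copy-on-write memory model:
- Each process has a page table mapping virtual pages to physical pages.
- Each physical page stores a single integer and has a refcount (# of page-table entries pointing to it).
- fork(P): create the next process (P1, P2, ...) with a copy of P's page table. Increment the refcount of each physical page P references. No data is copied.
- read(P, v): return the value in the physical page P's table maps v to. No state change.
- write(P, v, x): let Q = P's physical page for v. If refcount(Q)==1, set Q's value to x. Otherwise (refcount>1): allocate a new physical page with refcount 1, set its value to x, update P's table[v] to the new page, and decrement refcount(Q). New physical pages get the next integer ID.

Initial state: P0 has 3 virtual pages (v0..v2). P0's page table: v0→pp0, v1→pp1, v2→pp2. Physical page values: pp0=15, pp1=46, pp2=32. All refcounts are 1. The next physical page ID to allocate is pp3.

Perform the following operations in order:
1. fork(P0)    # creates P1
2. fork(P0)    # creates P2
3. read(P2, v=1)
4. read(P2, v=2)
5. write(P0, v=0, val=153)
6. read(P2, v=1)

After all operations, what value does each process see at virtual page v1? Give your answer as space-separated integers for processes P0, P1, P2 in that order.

Op 1: fork(P0) -> P1. 3 ppages; refcounts: pp0:2 pp1:2 pp2:2
Op 2: fork(P0) -> P2. 3 ppages; refcounts: pp0:3 pp1:3 pp2:3
Op 3: read(P2, v1) -> 46. No state change.
Op 4: read(P2, v2) -> 32. No state change.
Op 5: write(P0, v0, 153). refcount(pp0)=3>1 -> COPY to pp3. 4 ppages; refcounts: pp0:2 pp1:3 pp2:3 pp3:1
Op 6: read(P2, v1) -> 46. No state change.
P0: v1 -> pp1 = 46
P1: v1 -> pp1 = 46
P2: v1 -> pp1 = 46

Answer: 46 46 46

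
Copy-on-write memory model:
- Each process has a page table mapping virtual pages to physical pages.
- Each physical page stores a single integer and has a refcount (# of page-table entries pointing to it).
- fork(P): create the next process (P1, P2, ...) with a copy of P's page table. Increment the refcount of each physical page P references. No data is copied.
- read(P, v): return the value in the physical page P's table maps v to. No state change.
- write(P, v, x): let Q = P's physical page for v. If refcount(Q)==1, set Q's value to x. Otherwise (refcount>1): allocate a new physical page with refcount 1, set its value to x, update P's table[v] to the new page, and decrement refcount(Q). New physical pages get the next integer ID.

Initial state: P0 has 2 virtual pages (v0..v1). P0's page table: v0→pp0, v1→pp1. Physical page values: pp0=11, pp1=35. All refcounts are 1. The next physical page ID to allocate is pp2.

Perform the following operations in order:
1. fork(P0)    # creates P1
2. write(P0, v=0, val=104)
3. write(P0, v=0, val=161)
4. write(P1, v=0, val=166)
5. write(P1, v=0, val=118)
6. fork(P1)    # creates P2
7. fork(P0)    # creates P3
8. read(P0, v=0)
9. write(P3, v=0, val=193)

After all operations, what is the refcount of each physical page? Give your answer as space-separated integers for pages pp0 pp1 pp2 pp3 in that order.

Op 1: fork(P0) -> P1. 2 ppages; refcounts: pp0:2 pp1:2
Op 2: write(P0, v0, 104). refcount(pp0)=2>1 -> COPY to pp2. 3 ppages; refcounts: pp0:1 pp1:2 pp2:1
Op 3: write(P0, v0, 161). refcount(pp2)=1 -> write in place. 3 ppages; refcounts: pp0:1 pp1:2 pp2:1
Op 4: write(P1, v0, 166). refcount(pp0)=1 -> write in place. 3 ppages; refcounts: pp0:1 pp1:2 pp2:1
Op 5: write(P1, v0, 118). refcount(pp0)=1 -> write in place. 3 ppages; refcounts: pp0:1 pp1:2 pp2:1
Op 6: fork(P1) -> P2. 3 ppages; refcounts: pp0:2 pp1:3 pp2:1
Op 7: fork(P0) -> P3. 3 ppages; refcounts: pp0:2 pp1:4 pp2:2
Op 8: read(P0, v0) -> 161. No state change.
Op 9: write(P3, v0, 193). refcount(pp2)=2>1 -> COPY to pp3. 4 ppages; refcounts: pp0:2 pp1:4 pp2:1 pp3:1

Answer: 2 4 1 1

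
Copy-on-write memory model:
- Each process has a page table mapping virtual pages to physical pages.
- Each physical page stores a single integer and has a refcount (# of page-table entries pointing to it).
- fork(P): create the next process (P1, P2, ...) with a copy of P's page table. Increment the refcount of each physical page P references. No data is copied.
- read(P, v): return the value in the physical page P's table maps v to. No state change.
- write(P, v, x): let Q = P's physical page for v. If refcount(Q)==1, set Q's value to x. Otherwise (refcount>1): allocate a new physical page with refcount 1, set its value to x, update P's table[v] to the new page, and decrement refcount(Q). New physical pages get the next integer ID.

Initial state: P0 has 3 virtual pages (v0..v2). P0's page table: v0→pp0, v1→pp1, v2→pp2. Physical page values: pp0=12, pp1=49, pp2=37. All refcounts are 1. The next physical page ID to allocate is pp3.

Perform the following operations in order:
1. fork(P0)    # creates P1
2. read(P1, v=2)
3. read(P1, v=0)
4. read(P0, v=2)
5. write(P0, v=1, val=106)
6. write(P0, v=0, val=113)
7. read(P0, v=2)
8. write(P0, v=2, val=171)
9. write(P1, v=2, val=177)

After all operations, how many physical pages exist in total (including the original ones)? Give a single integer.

Op 1: fork(P0) -> P1. 3 ppages; refcounts: pp0:2 pp1:2 pp2:2
Op 2: read(P1, v2) -> 37. No state change.
Op 3: read(P1, v0) -> 12. No state change.
Op 4: read(P0, v2) -> 37. No state change.
Op 5: write(P0, v1, 106). refcount(pp1)=2>1 -> COPY to pp3. 4 ppages; refcounts: pp0:2 pp1:1 pp2:2 pp3:1
Op 6: write(P0, v0, 113). refcount(pp0)=2>1 -> COPY to pp4. 5 ppages; refcounts: pp0:1 pp1:1 pp2:2 pp3:1 pp4:1
Op 7: read(P0, v2) -> 37. No state change.
Op 8: write(P0, v2, 171). refcount(pp2)=2>1 -> COPY to pp5. 6 ppages; refcounts: pp0:1 pp1:1 pp2:1 pp3:1 pp4:1 pp5:1
Op 9: write(P1, v2, 177). refcount(pp2)=1 -> write in place. 6 ppages; refcounts: pp0:1 pp1:1 pp2:1 pp3:1 pp4:1 pp5:1

Answer: 6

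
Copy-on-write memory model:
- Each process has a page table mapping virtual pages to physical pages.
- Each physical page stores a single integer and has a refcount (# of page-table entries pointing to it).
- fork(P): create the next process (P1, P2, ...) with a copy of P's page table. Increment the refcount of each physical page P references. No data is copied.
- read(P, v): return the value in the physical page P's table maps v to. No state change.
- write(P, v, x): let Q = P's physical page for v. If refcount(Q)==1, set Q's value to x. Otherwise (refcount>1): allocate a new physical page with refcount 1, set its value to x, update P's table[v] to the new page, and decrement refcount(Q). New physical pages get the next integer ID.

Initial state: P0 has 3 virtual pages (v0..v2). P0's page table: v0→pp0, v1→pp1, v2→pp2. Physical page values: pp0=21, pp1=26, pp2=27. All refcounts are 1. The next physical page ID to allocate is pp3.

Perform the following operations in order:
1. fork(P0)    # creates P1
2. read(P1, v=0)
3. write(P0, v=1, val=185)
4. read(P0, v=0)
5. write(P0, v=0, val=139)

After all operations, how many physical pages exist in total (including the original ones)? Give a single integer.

Op 1: fork(P0) -> P1. 3 ppages; refcounts: pp0:2 pp1:2 pp2:2
Op 2: read(P1, v0) -> 21. No state change.
Op 3: write(P0, v1, 185). refcount(pp1)=2>1 -> COPY to pp3. 4 ppages; refcounts: pp0:2 pp1:1 pp2:2 pp3:1
Op 4: read(P0, v0) -> 21. No state change.
Op 5: write(P0, v0, 139). refcount(pp0)=2>1 -> COPY to pp4. 5 ppages; refcounts: pp0:1 pp1:1 pp2:2 pp3:1 pp4:1

Answer: 5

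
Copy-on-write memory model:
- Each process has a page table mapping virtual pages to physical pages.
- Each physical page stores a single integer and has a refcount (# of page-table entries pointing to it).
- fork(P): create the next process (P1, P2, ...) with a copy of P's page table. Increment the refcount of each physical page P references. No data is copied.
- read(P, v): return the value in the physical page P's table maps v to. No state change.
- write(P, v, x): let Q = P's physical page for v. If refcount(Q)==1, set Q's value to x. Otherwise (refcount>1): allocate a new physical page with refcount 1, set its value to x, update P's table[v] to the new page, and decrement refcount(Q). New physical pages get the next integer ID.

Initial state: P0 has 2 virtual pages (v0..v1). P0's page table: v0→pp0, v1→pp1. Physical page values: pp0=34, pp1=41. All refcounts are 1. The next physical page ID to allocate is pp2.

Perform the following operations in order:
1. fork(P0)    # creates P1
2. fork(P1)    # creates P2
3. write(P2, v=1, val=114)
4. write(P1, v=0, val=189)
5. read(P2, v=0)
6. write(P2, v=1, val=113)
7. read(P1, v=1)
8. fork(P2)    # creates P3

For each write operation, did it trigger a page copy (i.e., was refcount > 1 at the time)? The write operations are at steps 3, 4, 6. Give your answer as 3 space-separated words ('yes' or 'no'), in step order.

Op 1: fork(P0) -> P1. 2 ppages; refcounts: pp0:2 pp1:2
Op 2: fork(P1) -> P2. 2 ppages; refcounts: pp0:3 pp1:3
Op 3: write(P2, v1, 114). refcount(pp1)=3>1 -> COPY to pp2. 3 ppages; refcounts: pp0:3 pp1:2 pp2:1
Op 4: write(P1, v0, 189). refcount(pp0)=3>1 -> COPY to pp3. 4 ppages; refcounts: pp0:2 pp1:2 pp2:1 pp3:1
Op 5: read(P2, v0) -> 34. No state change.
Op 6: write(P2, v1, 113). refcount(pp2)=1 -> write in place. 4 ppages; refcounts: pp0:2 pp1:2 pp2:1 pp3:1
Op 7: read(P1, v1) -> 41. No state change.
Op 8: fork(P2) -> P3. 4 ppages; refcounts: pp0:3 pp1:2 pp2:2 pp3:1

yes yes no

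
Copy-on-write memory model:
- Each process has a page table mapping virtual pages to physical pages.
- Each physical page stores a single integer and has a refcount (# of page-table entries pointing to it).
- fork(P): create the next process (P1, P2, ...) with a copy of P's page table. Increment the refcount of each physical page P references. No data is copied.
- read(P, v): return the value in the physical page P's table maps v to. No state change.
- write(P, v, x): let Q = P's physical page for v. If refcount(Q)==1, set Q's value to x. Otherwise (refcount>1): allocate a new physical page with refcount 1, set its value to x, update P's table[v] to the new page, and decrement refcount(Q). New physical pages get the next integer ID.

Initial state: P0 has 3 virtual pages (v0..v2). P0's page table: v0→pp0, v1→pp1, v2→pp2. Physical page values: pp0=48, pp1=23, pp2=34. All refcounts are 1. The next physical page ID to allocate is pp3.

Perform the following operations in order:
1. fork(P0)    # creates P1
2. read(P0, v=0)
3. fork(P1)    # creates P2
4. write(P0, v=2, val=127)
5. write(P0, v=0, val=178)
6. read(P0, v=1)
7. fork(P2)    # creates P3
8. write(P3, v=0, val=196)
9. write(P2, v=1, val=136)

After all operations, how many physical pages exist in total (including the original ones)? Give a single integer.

Op 1: fork(P0) -> P1. 3 ppages; refcounts: pp0:2 pp1:2 pp2:2
Op 2: read(P0, v0) -> 48. No state change.
Op 3: fork(P1) -> P2. 3 ppages; refcounts: pp0:3 pp1:3 pp2:3
Op 4: write(P0, v2, 127). refcount(pp2)=3>1 -> COPY to pp3. 4 ppages; refcounts: pp0:3 pp1:3 pp2:2 pp3:1
Op 5: write(P0, v0, 178). refcount(pp0)=3>1 -> COPY to pp4. 5 ppages; refcounts: pp0:2 pp1:3 pp2:2 pp3:1 pp4:1
Op 6: read(P0, v1) -> 23. No state change.
Op 7: fork(P2) -> P3. 5 ppages; refcounts: pp0:3 pp1:4 pp2:3 pp3:1 pp4:1
Op 8: write(P3, v0, 196). refcount(pp0)=3>1 -> COPY to pp5. 6 ppages; refcounts: pp0:2 pp1:4 pp2:3 pp3:1 pp4:1 pp5:1
Op 9: write(P2, v1, 136). refcount(pp1)=4>1 -> COPY to pp6. 7 ppages; refcounts: pp0:2 pp1:3 pp2:3 pp3:1 pp4:1 pp5:1 pp6:1

Answer: 7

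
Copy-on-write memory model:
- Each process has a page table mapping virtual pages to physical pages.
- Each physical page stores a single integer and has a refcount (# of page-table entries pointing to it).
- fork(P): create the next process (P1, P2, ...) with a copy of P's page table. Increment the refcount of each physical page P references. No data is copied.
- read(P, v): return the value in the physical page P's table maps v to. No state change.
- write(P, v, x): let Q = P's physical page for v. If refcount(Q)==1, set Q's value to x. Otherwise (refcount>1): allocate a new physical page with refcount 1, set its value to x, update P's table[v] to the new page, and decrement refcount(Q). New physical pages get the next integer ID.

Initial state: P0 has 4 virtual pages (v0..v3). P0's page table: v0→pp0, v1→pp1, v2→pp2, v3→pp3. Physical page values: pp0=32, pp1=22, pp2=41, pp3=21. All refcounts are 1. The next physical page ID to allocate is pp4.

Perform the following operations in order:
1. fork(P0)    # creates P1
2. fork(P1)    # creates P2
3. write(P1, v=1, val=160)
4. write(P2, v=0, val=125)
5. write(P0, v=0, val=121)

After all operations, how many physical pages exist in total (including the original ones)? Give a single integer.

Answer: 7

Derivation:
Op 1: fork(P0) -> P1. 4 ppages; refcounts: pp0:2 pp1:2 pp2:2 pp3:2
Op 2: fork(P1) -> P2. 4 ppages; refcounts: pp0:3 pp1:3 pp2:3 pp3:3
Op 3: write(P1, v1, 160). refcount(pp1)=3>1 -> COPY to pp4. 5 ppages; refcounts: pp0:3 pp1:2 pp2:3 pp3:3 pp4:1
Op 4: write(P2, v0, 125). refcount(pp0)=3>1 -> COPY to pp5. 6 ppages; refcounts: pp0:2 pp1:2 pp2:3 pp3:3 pp4:1 pp5:1
Op 5: write(P0, v0, 121). refcount(pp0)=2>1 -> COPY to pp6. 7 ppages; refcounts: pp0:1 pp1:2 pp2:3 pp3:3 pp4:1 pp5:1 pp6:1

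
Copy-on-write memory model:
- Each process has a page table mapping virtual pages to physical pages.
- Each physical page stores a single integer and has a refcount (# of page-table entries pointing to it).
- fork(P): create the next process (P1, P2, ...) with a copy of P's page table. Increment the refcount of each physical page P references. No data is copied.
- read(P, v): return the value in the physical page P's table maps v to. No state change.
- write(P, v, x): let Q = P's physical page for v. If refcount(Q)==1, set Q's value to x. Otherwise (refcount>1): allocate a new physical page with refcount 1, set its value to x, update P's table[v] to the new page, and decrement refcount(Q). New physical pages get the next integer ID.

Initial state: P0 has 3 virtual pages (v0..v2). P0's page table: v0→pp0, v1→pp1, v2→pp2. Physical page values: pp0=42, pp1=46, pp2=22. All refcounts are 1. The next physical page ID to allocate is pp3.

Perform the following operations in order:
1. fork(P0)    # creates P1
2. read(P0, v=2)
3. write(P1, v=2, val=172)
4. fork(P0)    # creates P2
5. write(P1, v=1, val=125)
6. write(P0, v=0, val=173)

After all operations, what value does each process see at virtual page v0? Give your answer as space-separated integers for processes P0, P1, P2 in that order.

Op 1: fork(P0) -> P1. 3 ppages; refcounts: pp0:2 pp1:2 pp2:2
Op 2: read(P0, v2) -> 22. No state change.
Op 3: write(P1, v2, 172). refcount(pp2)=2>1 -> COPY to pp3. 4 ppages; refcounts: pp0:2 pp1:2 pp2:1 pp3:1
Op 4: fork(P0) -> P2. 4 ppages; refcounts: pp0:3 pp1:3 pp2:2 pp3:1
Op 5: write(P1, v1, 125). refcount(pp1)=3>1 -> COPY to pp4. 5 ppages; refcounts: pp0:3 pp1:2 pp2:2 pp3:1 pp4:1
Op 6: write(P0, v0, 173). refcount(pp0)=3>1 -> COPY to pp5. 6 ppages; refcounts: pp0:2 pp1:2 pp2:2 pp3:1 pp4:1 pp5:1
P0: v0 -> pp5 = 173
P1: v0 -> pp0 = 42
P2: v0 -> pp0 = 42

Answer: 173 42 42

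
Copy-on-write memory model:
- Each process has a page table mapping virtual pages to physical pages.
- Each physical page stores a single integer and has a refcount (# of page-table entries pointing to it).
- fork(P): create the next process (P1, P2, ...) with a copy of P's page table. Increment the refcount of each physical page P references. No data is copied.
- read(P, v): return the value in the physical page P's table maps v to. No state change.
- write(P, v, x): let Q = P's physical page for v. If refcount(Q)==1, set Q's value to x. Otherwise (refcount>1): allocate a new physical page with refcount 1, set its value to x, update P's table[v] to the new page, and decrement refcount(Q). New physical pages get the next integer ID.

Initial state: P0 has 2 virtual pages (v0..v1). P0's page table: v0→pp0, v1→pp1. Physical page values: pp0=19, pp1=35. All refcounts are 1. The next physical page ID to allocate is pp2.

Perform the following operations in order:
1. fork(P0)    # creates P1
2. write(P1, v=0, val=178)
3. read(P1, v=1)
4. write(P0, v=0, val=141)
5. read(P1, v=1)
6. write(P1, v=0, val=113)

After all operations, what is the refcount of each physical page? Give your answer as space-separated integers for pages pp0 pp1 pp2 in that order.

Op 1: fork(P0) -> P1. 2 ppages; refcounts: pp0:2 pp1:2
Op 2: write(P1, v0, 178). refcount(pp0)=2>1 -> COPY to pp2. 3 ppages; refcounts: pp0:1 pp1:2 pp2:1
Op 3: read(P1, v1) -> 35. No state change.
Op 4: write(P0, v0, 141). refcount(pp0)=1 -> write in place. 3 ppages; refcounts: pp0:1 pp1:2 pp2:1
Op 5: read(P1, v1) -> 35. No state change.
Op 6: write(P1, v0, 113). refcount(pp2)=1 -> write in place. 3 ppages; refcounts: pp0:1 pp1:2 pp2:1

Answer: 1 2 1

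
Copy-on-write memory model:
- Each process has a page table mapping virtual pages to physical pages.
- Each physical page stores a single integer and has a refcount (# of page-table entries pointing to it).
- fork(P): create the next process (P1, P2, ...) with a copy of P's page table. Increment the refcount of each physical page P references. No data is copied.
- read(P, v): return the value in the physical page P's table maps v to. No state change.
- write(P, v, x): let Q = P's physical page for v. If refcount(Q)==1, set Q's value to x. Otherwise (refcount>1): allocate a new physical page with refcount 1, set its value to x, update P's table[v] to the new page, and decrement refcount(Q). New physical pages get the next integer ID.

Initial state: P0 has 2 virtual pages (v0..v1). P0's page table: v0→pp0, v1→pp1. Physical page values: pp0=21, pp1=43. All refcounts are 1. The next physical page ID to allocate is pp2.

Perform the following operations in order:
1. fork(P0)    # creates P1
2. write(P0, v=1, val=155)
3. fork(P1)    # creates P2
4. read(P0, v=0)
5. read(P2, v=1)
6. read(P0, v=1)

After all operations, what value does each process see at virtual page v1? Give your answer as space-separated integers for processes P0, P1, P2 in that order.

Answer: 155 43 43

Derivation:
Op 1: fork(P0) -> P1. 2 ppages; refcounts: pp0:2 pp1:2
Op 2: write(P0, v1, 155). refcount(pp1)=2>1 -> COPY to pp2. 3 ppages; refcounts: pp0:2 pp1:1 pp2:1
Op 3: fork(P1) -> P2. 3 ppages; refcounts: pp0:3 pp1:2 pp2:1
Op 4: read(P0, v0) -> 21. No state change.
Op 5: read(P2, v1) -> 43. No state change.
Op 6: read(P0, v1) -> 155. No state change.
P0: v1 -> pp2 = 155
P1: v1 -> pp1 = 43
P2: v1 -> pp1 = 43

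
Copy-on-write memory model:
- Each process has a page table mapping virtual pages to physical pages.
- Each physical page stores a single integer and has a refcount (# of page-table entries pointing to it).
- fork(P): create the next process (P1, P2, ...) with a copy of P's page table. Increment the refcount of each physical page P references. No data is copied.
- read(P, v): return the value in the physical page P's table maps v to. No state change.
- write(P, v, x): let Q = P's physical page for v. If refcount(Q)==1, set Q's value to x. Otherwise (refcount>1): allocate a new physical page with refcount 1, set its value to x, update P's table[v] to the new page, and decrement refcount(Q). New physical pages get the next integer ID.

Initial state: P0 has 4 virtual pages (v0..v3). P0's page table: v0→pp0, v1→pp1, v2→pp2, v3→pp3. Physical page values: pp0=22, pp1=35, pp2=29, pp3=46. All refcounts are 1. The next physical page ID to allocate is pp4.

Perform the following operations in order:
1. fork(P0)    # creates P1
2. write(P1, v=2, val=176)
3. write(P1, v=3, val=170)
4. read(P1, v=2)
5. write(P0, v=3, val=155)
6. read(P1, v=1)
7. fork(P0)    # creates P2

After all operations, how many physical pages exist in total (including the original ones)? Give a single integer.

Op 1: fork(P0) -> P1. 4 ppages; refcounts: pp0:2 pp1:2 pp2:2 pp3:2
Op 2: write(P1, v2, 176). refcount(pp2)=2>1 -> COPY to pp4. 5 ppages; refcounts: pp0:2 pp1:2 pp2:1 pp3:2 pp4:1
Op 3: write(P1, v3, 170). refcount(pp3)=2>1 -> COPY to pp5. 6 ppages; refcounts: pp0:2 pp1:2 pp2:1 pp3:1 pp4:1 pp5:1
Op 4: read(P1, v2) -> 176. No state change.
Op 5: write(P0, v3, 155). refcount(pp3)=1 -> write in place. 6 ppages; refcounts: pp0:2 pp1:2 pp2:1 pp3:1 pp4:1 pp5:1
Op 6: read(P1, v1) -> 35. No state change.
Op 7: fork(P0) -> P2. 6 ppages; refcounts: pp0:3 pp1:3 pp2:2 pp3:2 pp4:1 pp5:1

Answer: 6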